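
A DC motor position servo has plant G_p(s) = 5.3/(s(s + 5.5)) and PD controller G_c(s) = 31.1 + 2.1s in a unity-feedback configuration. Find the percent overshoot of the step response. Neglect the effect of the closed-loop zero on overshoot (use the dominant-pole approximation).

6.92%

Forward path: (31.1 + 2.1s)·5.3/(s(s+5.5)). The closed-loop characteristic equation is s² + (5.5 + 5.3·2.1)s + 5.3·31.1 = 0.
That is s² + 16.63s + 164.8 = 0, so ω_n = 12.84 rad/s and ζ = 16.63/(2·12.84) = 0.6477.
%OS = 100·exp(−πζ/√(1−ζ²)) = 6.92%.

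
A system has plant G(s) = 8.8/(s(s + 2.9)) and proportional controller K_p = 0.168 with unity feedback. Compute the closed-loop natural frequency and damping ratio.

ω_n = 1.22 rad/s, ζ = 1.19

The closed-loop denominator is s(s+2.9) + 0.168·8.8 = s² + 2.9s + 1.478.
Matching s² + 2ζω_n s + ω_n²: ω_n = √1.478 = 1.216 rad/s and 2ζω_n = 2.9, so ζ = 2.9/(2·1.216) = 1.19.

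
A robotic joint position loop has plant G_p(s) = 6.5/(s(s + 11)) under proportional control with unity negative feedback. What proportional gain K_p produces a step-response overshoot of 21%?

From %OS = 100·exp(−πζ/√(1−ζ²)) = 21%, ζ = −ln(0.21)/√(π²+ln²(0.21)) = 0.4449.
Characteristic equation s² + 11s + 6.5K_p = 0 gives ζ = 11/(2√(6.5K_p)).
Setting ζ = 0.4449: √(6.5K_p) = 11/(2·0.4449) = 12.36, so K_p = 152.8/6.5 = 23.5.

K_p = 23.5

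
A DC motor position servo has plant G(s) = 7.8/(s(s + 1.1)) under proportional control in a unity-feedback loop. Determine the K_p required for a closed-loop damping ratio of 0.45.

K_p = 0.192

Closed-loop characteristic equation: s² + 1.1s + K_p·7.8 = 0.
So ω_n = √(7.8K_p) and 2ζω_n = 1.1, giving ζ = 1.1/(2√(7.8K_p)).
Setting ζ = 0.45: √(7.8K_p) = 1.1/(2·0.45) = 1.222, so K_p = 1.494/7.8 = 0.192.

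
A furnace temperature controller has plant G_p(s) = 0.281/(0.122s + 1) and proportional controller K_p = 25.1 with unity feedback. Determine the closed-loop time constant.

Closed loop: T(s) = K_p·G_p/(1+K_p·G_p) = 7.053/(0.122s + 1 + 7.053), with pole at s = −(1 + 7.053)/0.122 = −66.01.
Closed-loop time constant τ = 1/66.01 = 0.0151 s.

τ = 0.0151 s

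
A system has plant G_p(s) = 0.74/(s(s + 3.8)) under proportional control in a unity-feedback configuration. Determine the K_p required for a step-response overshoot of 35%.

From %OS = 100·exp(−πζ/√(1−ζ²)) = 35%, ζ = −ln(0.35)/√(π²+ln²(0.35)) = 0.3169.
Characteristic equation s² + 3.8s + 0.74K_p = 0 gives ζ = 3.8/(2√(0.74K_p)).
Setting ζ = 0.3169: √(0.74K_p) = 3.8/(2·0.3169) = 5.995, so K_p = 35.94/0.74 = 48.6.

K_p = 48.6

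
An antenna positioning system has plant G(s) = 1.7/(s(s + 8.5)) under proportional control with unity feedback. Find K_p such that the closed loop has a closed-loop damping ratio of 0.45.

Closed-loop characteristic equation: s² + 8.5s + K_p·1.7 = 0.
So ω_n = √(1.7K_p) and 2ζω_n = 8.5, giving ζ = 8.5/(2√(1.7K_p)).
Setting ζ = 0.45: √(1.7K_p) = 8.5/(2·0.45) = 9.444, so K_p = 89.2/1.7 = 52.5.

K_p = 52.5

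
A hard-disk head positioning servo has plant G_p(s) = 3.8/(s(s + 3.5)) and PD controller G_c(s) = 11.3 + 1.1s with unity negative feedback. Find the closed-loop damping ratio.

Forward path: (11.3 + 1.1s)·3.8/(s(s+3.5)). The closed-loop characteristic equation is s² + (3.5 + 3.8·1.1)s + 3.8·11.3 = 0.
That is s² + 7.68s + 42.94 = 0, so ω_n = 6.553 rad/s and ζ = 7.68/(2·6.553) = 0.586.

ζ = 0.586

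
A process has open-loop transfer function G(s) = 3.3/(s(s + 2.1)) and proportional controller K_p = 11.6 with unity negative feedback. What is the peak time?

T_p = 0.515 s

Closed-loop characteristic equation: s² + 2.1s + 38.28 = 0, so ω_n = 6.187 rad/s and ζ = 2.1/(2·6.187) = 0.1697.
Damped frequency ω_d = ω_n√(1−ζ²) = 6.097 rad/s, so peak time T_p = π/ω_d = 0.515 s.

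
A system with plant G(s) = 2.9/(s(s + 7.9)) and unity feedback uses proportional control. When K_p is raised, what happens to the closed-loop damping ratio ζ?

decrease

ζ = 7.9/(2√(2.9K_p)); increasing K_p raises the denominator, so ζ falls.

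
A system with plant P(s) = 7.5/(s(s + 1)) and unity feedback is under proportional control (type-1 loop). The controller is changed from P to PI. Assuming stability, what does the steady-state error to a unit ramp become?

The integrator raises the loop to type 2, so K_v → ∞ and e_ss to a ramp is zero.

0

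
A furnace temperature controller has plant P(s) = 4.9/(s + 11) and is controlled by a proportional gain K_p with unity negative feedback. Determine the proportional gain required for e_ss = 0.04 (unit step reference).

Steady-state error for a unit step on this type-0 loop is 1/(1 + K_p·P(0)).
P(0) = 0.4455. Require 1/(1 + K_p·0.4455) = 0.04, so 1 + 0.4455·K_p = 25.
K_p = (25 − 1)/0.4455 = 53.9.

K_p = 53.9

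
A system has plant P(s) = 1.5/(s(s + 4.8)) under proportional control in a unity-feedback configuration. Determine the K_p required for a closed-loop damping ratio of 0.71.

Closed-loop characteristic equation: s² + 4.8s + K_p·1.5 = 0.
So ω_n = √(1.5K_p) and 2ζω_n = 4.8, giving ζ = 4.8/(2√(1.5K_p)).
Setting ζ = 0.71: √(1.5K_p) = 4.8/(2·0.71) = 3.38, so K_p = 11.43/1.5 = 7.62.

K_p = 7.62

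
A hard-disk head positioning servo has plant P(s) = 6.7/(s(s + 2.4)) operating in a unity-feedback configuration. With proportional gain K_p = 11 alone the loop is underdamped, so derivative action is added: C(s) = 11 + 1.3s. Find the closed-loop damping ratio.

ζ = 0.647

Forward path: (11 + 1.3s)·6.7/(s(s+2.4)). The closed-loop characteristic equation is s² + (2.4 + 6.7·1.3)s + 6.7·11 = 0.
That is s² + 11.11s + 73.7 = 0, so ω_n = 8.585 rad/s and ζ = 11.11/(2·8.585) = 0.6471.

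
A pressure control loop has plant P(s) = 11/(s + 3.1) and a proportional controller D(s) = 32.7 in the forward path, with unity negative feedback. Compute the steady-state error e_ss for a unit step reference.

0.00854

The loop is type 0. Static position error constant K_pos = D(0)·P(0) = 32.7·3.548 = 116.
Steady-state error to a unit step: e_ss = 1/(1+K_pos) = 1/117 = 0.00854.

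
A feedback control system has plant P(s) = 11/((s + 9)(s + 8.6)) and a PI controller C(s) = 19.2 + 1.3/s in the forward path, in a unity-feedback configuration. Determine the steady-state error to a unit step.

0

The open loop C(s)P(s) has a pole at the origin (type 1), so the static position error constant is infinite and e_ss = 1/(1+∞) = 0.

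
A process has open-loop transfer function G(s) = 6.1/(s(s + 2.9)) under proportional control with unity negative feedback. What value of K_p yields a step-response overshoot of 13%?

K_p = 1.16

From %OS = 100·exp(−πζ/√(1−ζ²)) = 13%, ζ = −ln(0.13)/√(π²+ln²(0.13)) = 0.5446.
Characteristic equation s² + 2.9s + 6.1K_p = 0 gives ζ = 2.9/(2√(6.1K_p)).
Setting ζ = 0.5446: √(6.1K_p) = 2.9/(2·0.5446) = 2.662, so K_p = 7.088/6.1 = 1.16.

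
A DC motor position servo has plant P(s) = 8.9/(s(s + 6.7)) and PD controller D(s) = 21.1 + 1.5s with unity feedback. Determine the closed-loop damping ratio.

Forward path: (21.1 + 1.5s)·8.9/(s(s+6.7)). The closed-loop characteristic equation is s² + (6.7 + 8.9·1.5)s + 8.9·21.1 = 0.
That is s² + 20.05s + 187.8 = 0, so ω_n = 13.7 rad/s and ζ = 20.05/(2·13.7) = 0.7316.

ζ = 0.732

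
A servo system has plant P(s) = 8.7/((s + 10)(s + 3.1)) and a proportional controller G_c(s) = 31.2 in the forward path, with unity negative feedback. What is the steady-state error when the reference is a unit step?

The loop is type 0. Static position error constant K_pos = G_c(0)·P(0) = 31.2·0.2806 = 8.756.
Steady-state error to a unit step: e_ss = 1/(1+K_pos) = 1/9.756 = 0.102.

0.102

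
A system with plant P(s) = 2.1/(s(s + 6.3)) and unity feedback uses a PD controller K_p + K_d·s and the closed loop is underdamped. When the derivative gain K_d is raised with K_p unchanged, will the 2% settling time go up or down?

decrease

Characteristic equation s² + (6.3 + 2.1K_d)s + 2.1K_p = 0: raising K_d increases ζω_n = (6.3+2.1K_d)/2 while the loop stays underdamped, so T_s ≈ 4/(ζω_n) decreases.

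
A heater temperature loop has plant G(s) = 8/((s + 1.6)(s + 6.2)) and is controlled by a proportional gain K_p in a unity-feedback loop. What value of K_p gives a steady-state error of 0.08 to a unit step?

The loop is type 0, so e_ss(step) = 1/(1 + K_pos) with K_pos = K_p·G(0).
G(0) = 0.8065. Require 1/(1 + K_p·0.8065) = 0.08, so 1 + 0.8065·K_p = 12.5.
K_p = (12.5 − 1)/0.8065 = 14.3.

K_p = 14.3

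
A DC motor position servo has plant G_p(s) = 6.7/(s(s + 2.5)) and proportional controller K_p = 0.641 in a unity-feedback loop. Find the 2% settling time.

From 1 + K_pG_p(s) = 0: s² + 2.5s + 4.295 = 0 ⇒ ω_n = 2.072, ζ = 0.6032.
2% settling time T_s ≈ 4/(ζω_n) = 4/1.25 = 3.2 s.

T_s ≈ 3.2 s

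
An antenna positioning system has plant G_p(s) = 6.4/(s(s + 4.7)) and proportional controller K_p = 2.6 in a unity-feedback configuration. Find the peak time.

The closed-loop denominator s² + 4.7s + 16.64 gives ω_n = √16.64 = 4.079 and ζ = 4.7/(2ω_n) = 0.5761.
Damped frequency ω_d = ω_n√(1−ζ²) = 3.334 rad/s, so peak time T_p = π/ω_d = 0.942 s.

T_p = 0.942 s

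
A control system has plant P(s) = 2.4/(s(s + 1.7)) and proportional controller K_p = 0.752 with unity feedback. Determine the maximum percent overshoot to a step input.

The closed-loop denominator s² + 1.7s + 1.805 gives ω_n = √1.805 = 1.343 and ζ = 1.7/(2ω_n) = 0.6327.
%OS = 100·exp(−πζ/√(1−ζ²)) = 100·exp(−π·0.6327/√0.5997) = 7.68%.

7.68%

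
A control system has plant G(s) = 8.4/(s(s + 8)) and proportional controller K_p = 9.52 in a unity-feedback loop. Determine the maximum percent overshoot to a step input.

20.8%

The closed-loop denominator s² + 8s + 79.97 gives ω_n = √79.97 = 8.942 and ζ = 8/(2ω_n) = 0.4473.
%OS = 100·exp(−πζ/√(1−ζ²)) = 100·exp(−π·0.4473/√0.7999) = 20.8%.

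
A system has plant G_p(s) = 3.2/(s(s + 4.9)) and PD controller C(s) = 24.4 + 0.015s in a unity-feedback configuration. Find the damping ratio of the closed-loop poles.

Forward path: (24.4 + 0.015s)·3.2/(s(s+4.9)). The closed-loop characteristic equation is s² + (4.9 + 3.2·0.015)s + 3.2·24.4 = 0.
That is s² + 4.948s + 78.08 = 0, so ω_n = 8.836 rad/s and ζ = 4.948/(2·8.836) = 0.28.

ζ = 0.28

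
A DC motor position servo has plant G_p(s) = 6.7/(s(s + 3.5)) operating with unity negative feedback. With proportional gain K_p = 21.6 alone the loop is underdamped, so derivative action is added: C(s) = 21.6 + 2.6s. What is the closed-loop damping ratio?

ζ = 0.869

Forward path: (21.6 + 2.6s)·6.7/(s(s+3.5)). The closed-loop characteristic equation is s² + (3.5 + 6.7·2.6)s + 6.7·21.6 = 0.
That is s² + 20.92s + 144.7 = 0, so ω_n = 12.03 rad/s and ζ = 20.92/(2·12.03) = 0.8695.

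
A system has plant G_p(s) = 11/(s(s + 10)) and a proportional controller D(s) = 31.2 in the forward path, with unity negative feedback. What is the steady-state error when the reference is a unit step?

0

The open loop D(s)G_p(s) has a pole at the origin (type 1), so the static position error constant is infinite and e_ss = 1/(1+∞) = 0.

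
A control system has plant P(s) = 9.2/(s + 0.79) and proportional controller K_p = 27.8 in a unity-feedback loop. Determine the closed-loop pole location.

s = -256.6

Closed-loop transfer function: T(s) = K_p·P(s)/(1 + K_p·P(s)) = 255.8/(s + 0.79 + 255.8) = 255.8/(s + 256.6).
The closed-loop pole is at s = −256.6.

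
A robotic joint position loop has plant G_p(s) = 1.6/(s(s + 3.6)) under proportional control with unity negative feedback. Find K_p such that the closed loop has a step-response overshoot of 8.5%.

K_p = 5.31

From %OS = 100·exp(−πζ/√(1−ζ²)) = 8.5%, ζ = −ln(0.085)/√(π²+ln²(0.085)) = 0.6173.
Characteristic equation s² + 3.6s + 1.6K_p = 0 gives ζ = 3.6/(2√(1.6K_p)).
Setting ζ = 0.6173: √(1.6K_p) = 3.6/(2·0.6173) = 2.916, so K_p = 8.502/1.6 = 5.31.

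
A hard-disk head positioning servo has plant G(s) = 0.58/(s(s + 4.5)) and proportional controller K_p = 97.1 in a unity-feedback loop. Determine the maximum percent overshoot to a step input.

The closed-loop denominator s² + 4.5s + 56.32 gives ω_n = √56.32 = 7.505 and ζ = 4.5/(2ω_n) = 0.2998.
%OS = 100·exp(−πζ/√(1−ζ²)) = 100·exp(−π·0.2998/√0.9101) = 37.3%.

37.3%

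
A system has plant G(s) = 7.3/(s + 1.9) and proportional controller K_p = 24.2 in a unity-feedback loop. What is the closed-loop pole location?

Closed-loop transfer function: T(s) = K_p·G(s)/(1 + K_p·G(s)) = 176.7/(s + 1.9 + 176.7) = 176.7/(s + 178.6).
The closed-loop pole is at s = −178.6.

s = -178.6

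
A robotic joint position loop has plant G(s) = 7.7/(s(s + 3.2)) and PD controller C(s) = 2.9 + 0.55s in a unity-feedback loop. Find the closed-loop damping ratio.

ζ = 0.787

Forward path: (2.9 + 0.55s)·7.7/(s(s+3.2)). The closed-loop characteristic equation is s² + (3.2 + 7.7·0.55)s + 7.7·2.9 = 0.
That is s² + 7.435s + 22.33 = 0, so ω_n = 4.725 rad/s and ζ = 7.435/(2·4.725) = 0.7867.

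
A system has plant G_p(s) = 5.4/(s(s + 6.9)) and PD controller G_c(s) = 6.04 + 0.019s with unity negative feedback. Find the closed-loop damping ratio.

ζ = 0.613

Forward path: (6.04 + 0.019s)·5.4/(s(s+6.9)). The closed-loop characteristic equation is s² + (6.9 + 5.4·0.019)s + 5.4·6.04 = 0.
That is s² + 7.003s + 32.62 = 0, so ω_n = 5.711 rad/s and ζ = 7.003/(2·5.711) = 0.6131.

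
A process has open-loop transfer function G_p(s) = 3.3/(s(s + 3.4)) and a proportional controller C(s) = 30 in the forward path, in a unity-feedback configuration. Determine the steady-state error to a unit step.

The open loop C(s)G_p(s) has a pole at the origin (type 1), so the static position error constant is infinite and e_ss = 1/(1+∞) = 0.

0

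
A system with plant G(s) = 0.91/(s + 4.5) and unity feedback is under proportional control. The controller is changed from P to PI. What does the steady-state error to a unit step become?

Adding integral action puts a pole at s = 0 in the forward path, raising the system type to 1; a type-1 loop has zero steady-state error to a step.

0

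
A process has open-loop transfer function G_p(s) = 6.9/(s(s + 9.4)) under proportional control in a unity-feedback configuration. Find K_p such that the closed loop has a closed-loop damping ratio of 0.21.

Closed-loop characteristic equation: s² + 9.4s + K_p·6.9 = 0.
So ω_n = √(6.9K_p) and 2ζω_n = 9.4, giving ζ = 9.4/(2√(6.9K_p)).
Setting ζ = 0.21: √(6.9K_p) = 9.4/(2·0.21) = 22.38, so K_p = 500.9/6.9 = 72.6.

K_p = 72.6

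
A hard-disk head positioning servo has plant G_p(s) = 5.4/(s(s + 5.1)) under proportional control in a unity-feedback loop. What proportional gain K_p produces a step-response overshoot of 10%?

From %OS = 100·exp(−πζ/√(1−ζ²)) = 10%, ζ = −ln(0.1)/√(π²+ln²(0.1)) = 0.5912.
Characteristic equation s² + 5.1s + 5.4K_p = 0 gives ζ = 5.1/(2√(5.4K_p)).
Setting ζ = 0.5912: √(5.4K_p) = 5.1/(2·0.5912) = 4.314, so K_p = 18.61/5.4 = 3.45.

K_p = 3.45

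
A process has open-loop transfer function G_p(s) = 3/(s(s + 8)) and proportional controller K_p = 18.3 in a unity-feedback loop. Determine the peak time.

T_p = 0.504 s

From 1 + K_pG_p(s) = 0: s² + 8s + 54.9 = 0 ⇒ ω_n = 7.409, ζ = 0.5399.
Damped frequency ω_d = ω_n√(1−ζ²) = 6.237 rad/s, so peak time T_p = π/ω_d = 0.504 s.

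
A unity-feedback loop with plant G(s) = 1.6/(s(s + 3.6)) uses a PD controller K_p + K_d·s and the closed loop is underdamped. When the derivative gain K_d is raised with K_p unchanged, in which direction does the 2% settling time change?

Characteristic equation s² + (3.6 + 1.6K_d)s + 1.6K_p = 0: raising K_d increases ζω_n = (3.6+1.6K_d)/2 while the loop stays underdamped, so T_s ≈ 4/(ζω_n) decreases.

decrease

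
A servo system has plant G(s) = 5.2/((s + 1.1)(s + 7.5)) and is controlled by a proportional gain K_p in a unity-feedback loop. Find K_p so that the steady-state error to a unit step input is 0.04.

K_p = 38.1

For a type-0 loop with proportional control, e_ss = 1/(1 + K_p·G(0)).
G(0) = 0.6303. Require 1/(1 + K_p·0.6303) = 0.04, so 1 + 0.6303·K_p = 25.
K_p = (25 − 1)/0.6303 = 38.1.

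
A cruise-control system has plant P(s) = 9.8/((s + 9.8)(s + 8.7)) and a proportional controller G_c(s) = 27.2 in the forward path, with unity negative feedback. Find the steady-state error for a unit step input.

The loop is type 0. Static position error constant K_pos = G_c(0)·P(0) = 27.2·0.1149 = 3.126.
Steady-state error to a unit step: e_ss = 1/(1+K_pos) = 1/4.126 = 0.242.

0.242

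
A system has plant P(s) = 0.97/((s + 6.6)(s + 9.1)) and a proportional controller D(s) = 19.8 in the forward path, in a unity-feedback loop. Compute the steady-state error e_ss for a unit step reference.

The loop is type 0. Static position error constant K_pos = D(0)·P(0) = 19.8·0.01615 = 0.3198.
Steady-state error to a unit step: e_ss = 1/(1+K_pos) = 1/1.32 = 0.758.

0.758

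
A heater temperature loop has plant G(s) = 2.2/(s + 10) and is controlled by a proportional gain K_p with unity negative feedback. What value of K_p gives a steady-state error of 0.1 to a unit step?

K_p = 40.9

Steady-state error for a unit step on this type-0 loop is 1/(1 + K_p·G(0)).
G(0) = 0.22. Require 1/(1 + K_p·0.22) = 0.1, so 1 + 0.22·K_p = 10.
K_p = (10 − 1)/0.22 = 40.9.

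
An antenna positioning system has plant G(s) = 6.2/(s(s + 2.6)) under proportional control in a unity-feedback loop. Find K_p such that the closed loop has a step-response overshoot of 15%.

K_p = 1.02

From %OS = 100·exp(−πζ/√(1−ζ²)) = 15%, ζ = −ln(0.15)/√(π²+ln²(0.15)) = 0.5169.
Characteristic equation s² + 2.6s + 6.2K_p = 0 gives ζ = 2.6/(2√(6.2K_p)).
Setting ζ = 0.5169: √(6.2K_p) = 2.6/(2·0.5169) = 2.515, so K_p = 6.324/6.2 = 1.02.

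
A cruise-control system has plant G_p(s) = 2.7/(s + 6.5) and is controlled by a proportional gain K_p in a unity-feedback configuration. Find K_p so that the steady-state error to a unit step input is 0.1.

The loop is type 0, so e_ss(step) = 1/(1 + K_pos) with K_pos = K_p·G_p(0).
G_p(0) = 0.4154. Require 1/(1 + K_p·0.4154) = 0.1, so 1 + 0.4154·K_p = 10.
K_p = (10 − 1)/0.4154 = 21.7.

K_p = 21.7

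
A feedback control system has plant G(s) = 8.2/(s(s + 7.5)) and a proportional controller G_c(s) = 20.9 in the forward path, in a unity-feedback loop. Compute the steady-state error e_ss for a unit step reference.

0

The open loop G_c(s)G(s) has a pole at the origin (type 1), so the static position error constant is infinite and e_ss = 1/(1+∞) = 0.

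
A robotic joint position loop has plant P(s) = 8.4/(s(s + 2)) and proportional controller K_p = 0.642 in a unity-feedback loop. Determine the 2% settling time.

T_s ≈ 4 s

Closed-loop characteristic equation: s² + 2s + 5.393 = 0, so ω_n = 2.322 rad/s and ζ = 2/(2·2.322) = 0.4306.
2% settling time T_s ≈ 4/(ζω_n) = 4/1 = 4 s.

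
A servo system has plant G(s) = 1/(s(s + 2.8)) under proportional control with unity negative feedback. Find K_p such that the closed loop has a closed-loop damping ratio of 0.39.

Closed-loop characteristic equation: s² + 2.8s + K_p·1 = 0.
So ω_n = √(1K_p) and 2ζω_n = 2.8, giving ζ = 2.8/(2√(1K_p)).
Setting ζ = 0.39: √(1K_p) = 2.8/(2·0.39) = 3.59, so K_p = 12.89/1 = 12.9.

K_p = 12.9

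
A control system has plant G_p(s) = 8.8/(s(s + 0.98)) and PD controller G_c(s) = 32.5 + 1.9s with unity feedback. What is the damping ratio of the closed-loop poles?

Forward path: (32.5 + 1.9s)·8.8/(s(s+0.98)). The closed-loop characteristic equation is s² + (0.98 + 8.8·1.9)s + 8.8·32.5 = 0.
That is s² + 17.7s + 286 = 0, so ω_n = 16.91 rad/s and ζ = 17.7/(2·16.91) = 0.5233.

ζ = 0.523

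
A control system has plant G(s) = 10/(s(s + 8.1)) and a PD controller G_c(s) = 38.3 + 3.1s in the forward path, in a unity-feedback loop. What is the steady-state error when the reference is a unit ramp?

0.0211

The loop has one pole at the origin (type 1). Velocity error constant K_v = lim_{s→0} s·G_c(s)G(s) = 38.3·10/8.1 = 47.28.
Steady-state error to a unit ramp: e_ss = 1/K_v = 0.0211.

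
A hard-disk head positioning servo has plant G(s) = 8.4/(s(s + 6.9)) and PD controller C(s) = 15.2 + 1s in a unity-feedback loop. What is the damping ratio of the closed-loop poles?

ζ = 0.677

Forward path: (15.2 + 1s)·8.4/(s(s+6.9)). The closed-loop characteristic equation is s² + (6.9 + 8.4·1)s + 8.4·15.2 = 0.
That is s² + 15.3s + 127.7 = 0, so ω_n = 11.3 rad/s and ζ = 15.3/(2·11.3) = 0.677.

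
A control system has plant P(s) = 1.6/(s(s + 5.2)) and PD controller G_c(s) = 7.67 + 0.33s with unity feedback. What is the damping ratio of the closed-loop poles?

ζ = 0.818

Forward path: (7.67 + 0.33s)·1.6/(s(s+5.2)). The closed-loop characteristic equation is s² + (5.2 + 1.6·0.33)s + 1.6·7.67 = 0.
That is s² + 5.728s + 12.27 = 0, so ω_n = 3.503 rad/s and ζ = 5.728/(2·3.503) = 0.8176.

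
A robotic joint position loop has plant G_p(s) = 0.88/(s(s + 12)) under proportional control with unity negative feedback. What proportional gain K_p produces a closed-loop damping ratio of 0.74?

K_p = 74.7

Closed-loop characteristic equation: s² + 12s + K_p·0.88 = 0.
So ω_n = √(0.88K_p) and 2ζω_n = 12, giving ζ = 12/(2√(0.88K_p)).
Setting ζ = 0.74: √(0.88K_p) = 12/(2·0.74) = 8.108, so K_p = 65.74/0.88 = 74.7.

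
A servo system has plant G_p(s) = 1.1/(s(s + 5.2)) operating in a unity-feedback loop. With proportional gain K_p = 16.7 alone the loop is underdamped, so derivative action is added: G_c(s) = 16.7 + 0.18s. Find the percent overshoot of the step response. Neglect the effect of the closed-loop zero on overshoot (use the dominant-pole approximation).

Forward path: (16.7 + 0.18s)·1.1/(s(s+5.2)). The closed-loop characteristic equation is s² + (5.2 + 1.1·0.18)s + 1.1·16.7 = 0.
That is s² + 5.398s + 18.37 = 0, so ω_n = 4.286 rad/s and ζ = 5.398/(2·4.286) = 0.6297.
%OS = 100·exp(−πζ/√(1−ζ²)) = 7.83%.

7.83%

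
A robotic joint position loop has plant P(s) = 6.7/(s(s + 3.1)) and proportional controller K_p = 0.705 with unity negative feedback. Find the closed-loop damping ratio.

ζ = 0.713

1 + K_p·P(s) = 0 gives s² + 3.1s + 4.723 = 0.
So ω_n² = 4.723 ⇒ ω_n = 2.173 rad/s, and ζ = 3.1/(2ω_n) = 0.713.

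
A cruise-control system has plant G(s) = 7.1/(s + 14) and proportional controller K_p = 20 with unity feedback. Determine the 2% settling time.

T_s ≈ 0.0256 s

Closed-loop transfer function: T(s) = K_p·G(s)/(1 + K_p·G(s)) = 142/(s + 14 + 142) = 142/(s + 156).
Time constant τ = 1/156 = 0.00641 s, so the 2% settling time is about 4τ = 0.0256 s.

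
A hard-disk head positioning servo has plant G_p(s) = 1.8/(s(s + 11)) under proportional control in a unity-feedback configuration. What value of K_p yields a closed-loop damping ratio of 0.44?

K_p = 86.8

Closed-loop characteristic equation: s² + 11s + K_p·1.8 = 0.
So ω_n = √(1.8K_p) and 2ζω_n = 11, giving ζ = 11/(2√(1.8K_p)).
Setting ζ = 0.44: √(1.8K_p) = 11/(2·0.44) = 12.5, so K_p = 156.2/1.8 = 86.8.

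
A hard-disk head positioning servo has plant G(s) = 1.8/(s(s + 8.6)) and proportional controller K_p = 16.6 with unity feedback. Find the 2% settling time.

Closed-loop characteristic equation: s² + 8.6s + 29.88 = 0, so ω_n = 5.466 rad/s and ζ = 8.6/(2·5.466) = 0.7866.
2% settling time T_s ≈ 4/(ζω_n) = 4/4.3 = 0.93 s.

T_s ≈ 0.93 s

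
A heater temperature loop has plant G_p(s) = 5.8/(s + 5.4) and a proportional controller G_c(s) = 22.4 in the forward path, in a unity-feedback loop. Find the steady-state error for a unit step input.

The loop is type 0. Static position error constant K_pos = G_c(0)·G_p(0) = 22.4·1.074 = 24.06.
Steady-state error to a unit step: e_ss = 1/(1+K_pos) = 1/25.06 = 0.0399.

0.0399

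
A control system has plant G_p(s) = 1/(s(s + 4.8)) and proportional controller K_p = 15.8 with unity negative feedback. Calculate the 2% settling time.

The closed-loop denominator s² + 4.8s + 15.8 gives ω_n = √15.8 = 3.975 and ζ = 4.8/(2ω_n) = 0.6038.
2% settling time T_s ≈ 4/(ζω_n) = 4/2.4 = 1.67 s.

T_s ≈ 1.67 s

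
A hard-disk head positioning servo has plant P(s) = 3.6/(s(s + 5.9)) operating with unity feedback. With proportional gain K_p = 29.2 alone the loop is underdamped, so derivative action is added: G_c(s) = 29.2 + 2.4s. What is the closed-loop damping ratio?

ζ = 0.709

Forward path: (29.2 + 2.4s)·3.6/(s(s+5.9)). The closed-loop characteristic equation is s² + (5.9 + 3.6·2.4)s + 3.6·29.2 = 0.
That is s² + 14.54s + 105.1 = 0, so ω_n = 10.25 rad/s and ζ = 14.54/(2·10.25) = 0.7091.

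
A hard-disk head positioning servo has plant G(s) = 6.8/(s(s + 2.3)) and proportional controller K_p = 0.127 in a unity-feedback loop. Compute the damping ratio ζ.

ζ = 1.24

With unity feedback the closed-loop characteristic equation is s² + 2.3s + 0.127·6.8 = s² + 2.3s + 0.8636 = 0.
So ω_n² = 0.8636 ⇒ ω_n = 0.9293 rad/s, and ζ = 2.3/(2ω_n) = 1.24.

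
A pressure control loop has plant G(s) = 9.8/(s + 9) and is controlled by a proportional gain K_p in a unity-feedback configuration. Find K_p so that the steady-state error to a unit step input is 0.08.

K_p = 10.6

For a type-0 loop with proportional control, e_ss = 1/(1 + K_p·G(0)).
G(0) = 1.089. Require 1/(1 + K_p·1.089) = 0.08, so 1 + 1.089·K_p = 12.5.
K_p = (12.5 − 1)/1.089 = 10.6.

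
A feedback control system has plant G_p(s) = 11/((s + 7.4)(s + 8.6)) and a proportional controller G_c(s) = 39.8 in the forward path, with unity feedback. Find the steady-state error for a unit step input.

0.127

The loop is type 0. Static position error constant K_pos = G_c(0)·G_p(0) = 39.8·0.1728 = 6.879.
Steady-state error to a unit step: e_ss = 1/(1+K_pos) = 1/7.879 = 0.127.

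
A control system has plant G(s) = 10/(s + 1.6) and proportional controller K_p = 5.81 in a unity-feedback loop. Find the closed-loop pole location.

Closed-loop transfer function: T(s) = K_p·G(s)/(1 + K_p·G(s)) = 58.1/(s + 1.6 + 58.1) = 58.1/(s + 59.7).
The closed-loop pole is at s = −59.7.

s = -59.7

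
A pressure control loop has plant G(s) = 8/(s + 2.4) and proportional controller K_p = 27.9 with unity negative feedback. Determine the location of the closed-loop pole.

Closed-loop transfer function: T(s) = K_p·G(s)/(1 + K_p·G(s)) = 223.2/(s + 2.4 + 223.2) = 223.2/(s + 225.6).
The closed-loop pole is at s = −225.6.

s = -225.6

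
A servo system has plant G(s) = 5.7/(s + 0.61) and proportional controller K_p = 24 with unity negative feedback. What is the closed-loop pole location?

Closed-loop transfer function: T(s) = K_p·G(s)/(1 + K_p·G(s)) = 136.8/(s + 0.61 + 136.8) = 136.8/(s + 137.4).
The closed-loop pole is at s = −137.4.

s = -137.4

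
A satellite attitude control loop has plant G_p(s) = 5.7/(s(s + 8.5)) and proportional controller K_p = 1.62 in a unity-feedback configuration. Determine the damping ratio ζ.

1 + K_p·G_p(s) = 0 gives s² + 8.5s + 9.234 = 0.
So ω_n² = 9.234 ⇒ ω_n = 3.039 rad/s, and ζ = 8.5/(2ω_n) = 1.4.

ζ = 1.4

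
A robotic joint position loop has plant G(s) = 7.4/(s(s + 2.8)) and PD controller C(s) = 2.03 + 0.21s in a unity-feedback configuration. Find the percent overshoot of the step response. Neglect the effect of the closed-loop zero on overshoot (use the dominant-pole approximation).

11.9%

Forward path: (2.03 + 0.21s)·7.4/(s(s+2.8)). The closed-loop characteristic equation is s² + (2.8 + 7.4·0.21)s + 7.4·2.03 = 0.
That is s² + 4.354s + 15.02 = 0, so ω_n = 3.876 rad/s and ζ = 4.354/(2·3.876) = 0.5617.
%OS = 100·exp(−πζ/√(1−ζ²)) = 11.9%.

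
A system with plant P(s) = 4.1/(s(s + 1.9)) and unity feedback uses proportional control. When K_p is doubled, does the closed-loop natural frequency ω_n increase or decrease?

increase

ω_n = √(4.1·K_p), which grows with K_p.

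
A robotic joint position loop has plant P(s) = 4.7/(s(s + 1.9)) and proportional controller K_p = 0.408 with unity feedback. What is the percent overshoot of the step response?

The closed-loop denominator s² + 1.9s + 1.918 gives ω_n = √1.918 = 1.385 and ζ = 1.9/(2ω_n) = 0.686.
%OS = 100·exp(−πζ/√(1−ζ²)) = 100·exp(−π·0.686/√0.5294) = 5.17%.

5.17%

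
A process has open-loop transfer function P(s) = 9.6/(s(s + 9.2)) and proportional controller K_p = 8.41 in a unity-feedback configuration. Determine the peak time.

T_p = 0.407 s

The closed-loop denominator s² + 9.2s + 80.74 gives ω_n = √80.74 = 8.985 and ζ = 9.2/(2ω_n) = 0.5119.
Damped frequency ω_d = ω_n√(1−ζ²) = 7.719 rad/s, so peak time T_p = π/ω_d = 0.407 s.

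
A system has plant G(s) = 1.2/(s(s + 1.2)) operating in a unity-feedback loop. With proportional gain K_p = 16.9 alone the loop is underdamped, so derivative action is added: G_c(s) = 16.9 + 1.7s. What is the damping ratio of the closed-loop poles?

Forward path: (16.9 + 1.7s)·1.2/(s(s+1.2)). The closed-loop characteristic equation is s² + (1.2 + 1.2·1.7)s + 1.2·16.9 = 0.
That is s² + 3.24s + 20.28 = 0, so ω_n = 4.503 rad/s and ζ = 3.24/(2·4.503) = 0.3597.

ζ = 0.36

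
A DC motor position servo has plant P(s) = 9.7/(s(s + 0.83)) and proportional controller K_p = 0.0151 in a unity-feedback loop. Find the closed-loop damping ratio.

ζ = 1.08

The closed-loop denominator is s(s+0.83) + 0.0151·9.7 = s² + 0.83s + 0.1465.
Matching s² + 2ζω_n s + ω_n²: ω_n = √0.1465 = 0.3827 rad/s and 2ζω_n = 0.83, so ζ = 0.83/(2·0.3827) = 1.08.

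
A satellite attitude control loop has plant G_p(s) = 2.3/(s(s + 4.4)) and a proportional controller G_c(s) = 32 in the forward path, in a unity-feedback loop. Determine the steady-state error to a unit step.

The open loop G_c(s)G_p(s) has a pole at the origin (type 1), so the static position error constant is infinite and e_ss = 1/(1+∞) = 0.

0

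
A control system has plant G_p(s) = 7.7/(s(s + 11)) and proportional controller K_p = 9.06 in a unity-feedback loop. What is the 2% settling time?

The closed-loop denominator s² + 11s + 69.76 gives ω_n = √69.76 = 8.352 and ζ = 11/(2ω_n) = 0.6585.
2% settling time T_s ≈ 4/(ζω_n) = 4/5.5 = 0.727 s.

T_s ≈ 0.727 s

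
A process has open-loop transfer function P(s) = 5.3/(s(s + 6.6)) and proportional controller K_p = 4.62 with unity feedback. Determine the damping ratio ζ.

With unity feedback the closed-loop characteristic equation is s² + 6.6s + 4.62·5.3 = s² + 6.6s + 24.49 = 0.
Matching s² + 2ζω_n s + ω_n²: ω_n = √24.49 = 4.948 rad/s and 2ζω_n = 6.6, so ζ = 6.6/(2·4.948) = 0.667.

ζ = 0.667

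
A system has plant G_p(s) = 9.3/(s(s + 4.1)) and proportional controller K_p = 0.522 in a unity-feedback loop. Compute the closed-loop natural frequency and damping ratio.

ω_n = 2.2 rad/s, ζ = 0.93

With unity feedback the closed-loop characteristic equation is s² + 4.1s + 0.522·9.3 = s² + 4.1s + 4.855 = 0.
So ω_n² = 4.855 ⇒ ω_n = 2.203 rad/s, and ζ = 4.1/(2ω_n) = 0.93.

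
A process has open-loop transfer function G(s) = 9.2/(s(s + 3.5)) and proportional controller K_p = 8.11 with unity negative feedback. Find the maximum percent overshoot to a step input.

Closed-loop characteristic equation: s² + 3.5s + 74.61 = 0, so ω_n = 8.638 rad/s and ζ = 3.5/(2·8.638) = 0.2026.
%OS = 100·exp(−πζ/√(1−ζ²)) = 100·exp(−π·0.2026/√0.959) = 52.2%.

52.2%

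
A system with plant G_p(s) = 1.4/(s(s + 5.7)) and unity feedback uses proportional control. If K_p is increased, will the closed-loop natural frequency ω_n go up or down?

ω_n = √(1.4·K_p), which grows with K_p.

increase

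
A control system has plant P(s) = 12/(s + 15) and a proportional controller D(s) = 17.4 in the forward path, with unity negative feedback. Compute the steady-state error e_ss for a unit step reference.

0.067

The loop is type 0. Static position error constant K_pos = D(0)·P(0) = 17.4·0.8 = 13.92.
Steady-state error to a unit step: e_ss = 1/(1+K_pos) = 1/14.92 = 0.067.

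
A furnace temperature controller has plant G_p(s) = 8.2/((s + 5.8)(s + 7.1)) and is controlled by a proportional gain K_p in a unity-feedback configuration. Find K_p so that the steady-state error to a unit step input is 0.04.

For a type-0 loop with proportional control, e_ss = 1/(1 + K_p·G_p(0)).
G_p(0) = 0.1991. Require 1/(1 + K_p·0.1991) = 0.04, so 1 + 0.1991·K_p = 25.
K_p = (25 − 1)/0.1991 = 121.

K_p = 121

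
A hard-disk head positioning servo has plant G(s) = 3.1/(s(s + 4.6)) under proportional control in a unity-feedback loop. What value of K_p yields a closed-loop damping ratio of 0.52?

K_p = 6.31

Closed-loop characteristic equation: s² + 4.6s + K_p·3.1 = 0.
So ω_n = √(3.1K_p) and 2ζω_n = 4.6, giving ζ = 4.6/(2√(3.1K_p)).
Setting ζ = 0.52: √(3.1K_p) = 4.6/(2·0.52) = 4.423, so K_p = 19.56/3.1 = 6.31.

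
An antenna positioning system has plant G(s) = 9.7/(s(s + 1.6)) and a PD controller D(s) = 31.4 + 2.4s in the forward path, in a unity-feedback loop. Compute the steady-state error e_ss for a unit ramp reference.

0.00525

The loop has one pole at the origin (type 1). Velocity error constant K_v = lim_{s→0} s·D(s)G(s) = 31.4·9.7/1.6 = 190.4.
Steady-state error to a unit ramp: e_ss = 1/K_v = 0.00525.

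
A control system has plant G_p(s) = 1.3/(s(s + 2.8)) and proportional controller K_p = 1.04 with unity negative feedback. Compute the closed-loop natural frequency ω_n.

The closed-loop denominator is s(s+2.8) + 1.04·1.3 = s² + 2.8s + 1.352.
Matching s² + 2ζω_n s + ω_n²: ω_n = √1.352 = 1.163 rad/s and 2ζω_n = 2.8, so ζ = 2.8/(2·1.163) = 1.2.

ω_n = 1.16 rad/s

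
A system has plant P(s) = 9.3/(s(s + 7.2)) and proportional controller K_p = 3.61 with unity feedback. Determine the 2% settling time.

T_s ≈ 1.11 s

Closed-loop characteristic equation: s² + 7.2s + 33.57 = 0, so ω_n = 5.794 rad/s and ζ = 7.2/(2·5.794) = 0.6213.
2% settling time T_s ≈ 4/(ζω_n) = 4/3.6 = 1.11 s.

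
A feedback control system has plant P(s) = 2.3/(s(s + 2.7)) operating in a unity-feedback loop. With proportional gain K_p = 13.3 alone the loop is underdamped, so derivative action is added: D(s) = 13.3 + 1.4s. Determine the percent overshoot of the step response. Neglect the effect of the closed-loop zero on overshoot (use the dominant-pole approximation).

Forward path: (13.3 + 1.4s)·2.3/(s(s+2.7)). The closed-loop characteristic equation is s² + (2.7 + 2.3·1.4)s + 2.3·13.3 = 0.
That is s² + 5.92s + 30.59 = 0, so ω_n = 5.531 rad/s and ζ = 5.92/(2·5.531) = 0.5352.
%OS = 100·exp(−πζ/√(1−ζ²)) = 13.7%.

13.7%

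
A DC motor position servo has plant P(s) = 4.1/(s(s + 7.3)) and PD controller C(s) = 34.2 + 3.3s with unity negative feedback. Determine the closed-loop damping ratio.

Forward path: (34.2 + 3.3s)·4.1/(s(s+7.3)). The closed-loop characteristic equation is s² + (7.3 + 4.1·3.3)s + 4.1·34.2 = 0.
That is s² + 20.83s + 140.2 = 0, so ω_n = 11.84 rad/s and ζ = 20.83/(2·11.84) = 0.8795.

ζ = 0.88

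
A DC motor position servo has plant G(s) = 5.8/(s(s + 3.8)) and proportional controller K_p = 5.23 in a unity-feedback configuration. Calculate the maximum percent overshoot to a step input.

31.5%

From 1 + K_pG(s) = 0: s² + 3.8s + 30.33 = 0 ⇒ ω_n = 5.508, ζ = 0.345.
%OS = 100·exp(−πζ/√(1−ζ²)) = 100·exp(−π·0.345/√0.881) = 31.5%.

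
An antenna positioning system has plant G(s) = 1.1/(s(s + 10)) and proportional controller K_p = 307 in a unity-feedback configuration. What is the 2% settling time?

From 1 + K_pG(s) = 0: s² + 10s + 337.7 = 0 ⇒ ω_n = 18.38, ζ = 0.2721.
2% settling time T_s ≈ 4/(ζω_n) = 4/5 = 0.8 s.

T_s ≈ 0.8 s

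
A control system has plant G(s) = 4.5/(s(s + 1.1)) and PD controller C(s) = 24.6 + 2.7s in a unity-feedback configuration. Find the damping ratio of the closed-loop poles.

Forward path: (24.6 + 2.7s)·4.5/(s(s+1.1)). The closed-loop characteristic equation is s² + (1.1 + 4.5·2.7)s + 4.5·24.6 = 0.
That is s² + 13.25s + 110.7 = 0, so ω_n = 10.52 rad/s and ζ = 13.25/(2·10.52) = 0.6297.

ζ = 0.63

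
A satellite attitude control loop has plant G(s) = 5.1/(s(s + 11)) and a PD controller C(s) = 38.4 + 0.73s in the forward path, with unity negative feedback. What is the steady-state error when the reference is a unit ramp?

The loop has one pole at the origin (type 1). Velocity error constant K_v = lim_{s→0} s·C(s)G(s) = 38.4·5.1/11 = 17.8.
Steady-state error to a unit ramp: e_ss = 1/K_v = 0.0562.

0.0562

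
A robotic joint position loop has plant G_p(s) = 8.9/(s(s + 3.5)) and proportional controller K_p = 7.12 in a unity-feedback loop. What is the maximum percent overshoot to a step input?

The closed-loop denominator s² + 3.5s + 63.37 gives ω_n = √63.37 = 7.96 and ζ = 3.5/(2ω_n) = 0.2198.
%OS = 100·exp(−πζ/√(1−ζ²)) = 100·exp(−π·0.2198/√0.9517) = 49.3%.

49.3%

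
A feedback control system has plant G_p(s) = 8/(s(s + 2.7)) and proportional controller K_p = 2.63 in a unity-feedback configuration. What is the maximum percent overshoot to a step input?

From 1 + K_pG_p(s) = 0: s² + 2.7s + 21.04 = 0 ⇒ ω_n = 4.587, ζ = 0.2943.
%OS = 100·exp(−πζ/√(1−ζ²)) = 100·exp(−π·0.2943/√0.9134) = 38%.

38%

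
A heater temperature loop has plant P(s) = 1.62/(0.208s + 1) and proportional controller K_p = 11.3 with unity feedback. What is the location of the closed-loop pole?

Closed loop: T(s) = K_p·P/(1+K_p·P) = 18.31/(0.208s + 1 + 18.31), with pole at s = −(1 + 18.31)/0.208 = −92.82.

s = -92.82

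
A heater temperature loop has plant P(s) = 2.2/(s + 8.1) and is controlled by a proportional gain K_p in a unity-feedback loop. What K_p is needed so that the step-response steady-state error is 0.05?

K_p = 70

Steady-state error for a unit step on this type-0 loop is 1/(1 + K_p·P(0)).
P(0) = 0.2716. Require 1/(1 + K_p·0.2716) = 0.05, so 1 + 0.2716·K_p = 20.
K_p = (20 − 1)/0.2716 = 70.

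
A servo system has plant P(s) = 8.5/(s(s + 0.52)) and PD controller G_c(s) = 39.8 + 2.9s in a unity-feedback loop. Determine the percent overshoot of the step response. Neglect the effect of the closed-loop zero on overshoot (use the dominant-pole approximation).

Forward path: (39.8 + 2.9s)·8.5/(s(s+0.52)). The closed-loop characteristic equation is s² + (0.52 + 8.5·2.9)s + 8.5·39.8 = 0.
That is s² + 25.17s + 338.3 = 0, so ω_n = 18.39 rad/s and ζ = 25.17/(2·18.39) = 0.6842.
%OS = 100·exp(−πζ/√(1−ζ²)) = 5.25%.

5.25%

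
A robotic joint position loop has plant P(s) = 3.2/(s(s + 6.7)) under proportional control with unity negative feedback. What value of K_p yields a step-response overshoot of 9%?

From %OS = 100·exp(−πζ/√(1−ζ²)) = 9%, ζ = −ln(0.09)/√(π²+ln²(0.09)) = 0.6083.
Characteristic equation s² + 6.7s + 3.2K_p = 0 gives ζ = 6.7/(2√(3.2K_p)).
Setting ζ = 0.6083: √(3.2K_p) = 6.7/(2·0.6083) = 5.507, so K_p = 30.33/3.2 = 9.48.

K_p = 9.48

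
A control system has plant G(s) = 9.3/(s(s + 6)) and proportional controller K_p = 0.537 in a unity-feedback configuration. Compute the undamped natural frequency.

With unity feedback the closed-loop characteristic equation is s² + 6s + 0.537·9.3 = s² + 6s + 4.994 = 0.
Matching s² + 2ζω_n s + ω_n²: ω_n = √4.994 = 2.235 rad/s and 2ζω_n = 6, so ζ = 6/(2·2.235) = 1.34.

ω_n = 2.23 rad/s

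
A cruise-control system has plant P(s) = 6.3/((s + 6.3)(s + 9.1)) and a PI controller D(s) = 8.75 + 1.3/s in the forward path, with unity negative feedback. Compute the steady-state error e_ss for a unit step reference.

0

The open loop D(s)P(s) has a pole at the origin (type 1), so the static position error constant is infinite and e_ss = 1/(1+∞) = 0.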